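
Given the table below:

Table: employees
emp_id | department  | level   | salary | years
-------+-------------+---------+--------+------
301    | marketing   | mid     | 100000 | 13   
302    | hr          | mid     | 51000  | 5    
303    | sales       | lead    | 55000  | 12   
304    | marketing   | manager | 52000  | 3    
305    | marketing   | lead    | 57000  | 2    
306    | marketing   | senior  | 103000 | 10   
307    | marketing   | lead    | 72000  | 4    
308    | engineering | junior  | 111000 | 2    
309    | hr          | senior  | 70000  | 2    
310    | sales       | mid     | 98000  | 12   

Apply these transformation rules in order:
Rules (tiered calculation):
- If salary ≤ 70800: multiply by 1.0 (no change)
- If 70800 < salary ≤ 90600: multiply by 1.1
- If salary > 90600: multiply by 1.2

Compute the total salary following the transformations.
858600.0

Step 1: Tier 1 (salary ≤ 70800): 5 records, sum = 285000 × 1.0 = 285000.0
Step 2: Tier 2 (70800 < salary ≤ 90600): 1 records, sum = 72000 × 1.1 = 79200.0
Step 3: Tier 3 (salary > 90600): 4 records, sum = 412000 × 1.2 = 494400.0
Step 4: Final sum = 285000.0 + 79200.0 + 494400.0 = 858600.0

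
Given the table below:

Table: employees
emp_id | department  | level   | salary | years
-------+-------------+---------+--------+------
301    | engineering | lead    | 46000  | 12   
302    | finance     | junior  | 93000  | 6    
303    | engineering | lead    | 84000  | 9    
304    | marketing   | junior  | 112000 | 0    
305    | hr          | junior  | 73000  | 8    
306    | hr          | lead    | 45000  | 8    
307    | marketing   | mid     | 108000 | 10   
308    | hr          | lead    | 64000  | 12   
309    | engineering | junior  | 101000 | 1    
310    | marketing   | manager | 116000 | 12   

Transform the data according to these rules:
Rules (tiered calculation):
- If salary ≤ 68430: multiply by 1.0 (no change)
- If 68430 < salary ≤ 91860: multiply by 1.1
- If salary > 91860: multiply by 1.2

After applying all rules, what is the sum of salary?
963700.0

Step 1: Tier 1 (salary ≤ 68430): 3 records, sum = 155000 × 1.0 = 155000.0
Step 2: Tier 2 (68430 < salary ≤ 91860): 2 records, sum = 157000 × 1.1 = 172700.0
Step 3: Tier 3 (salary > 91860): 5 records, sum = 530000 × 1.2 = 636000.0
Step 4: Final sum = 155000.0 + 172700.0 + 636000.0 = 963700.0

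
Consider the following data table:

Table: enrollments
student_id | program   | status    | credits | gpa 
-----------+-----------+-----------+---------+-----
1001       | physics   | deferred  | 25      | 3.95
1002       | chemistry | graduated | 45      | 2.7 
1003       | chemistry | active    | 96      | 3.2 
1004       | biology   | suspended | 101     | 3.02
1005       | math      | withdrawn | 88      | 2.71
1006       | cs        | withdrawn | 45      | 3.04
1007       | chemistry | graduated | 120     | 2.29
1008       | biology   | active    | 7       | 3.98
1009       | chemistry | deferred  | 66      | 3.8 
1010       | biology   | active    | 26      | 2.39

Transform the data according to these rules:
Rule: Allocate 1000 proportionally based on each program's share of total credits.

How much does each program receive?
biology: 216.48, chemistry: 528.27, cs: 72.7, math: 142.16, physics: 40.39

Step 1: Calculate total credits = 619
Step 2: Calculate each program's proportion:
  biology: 134/619 = 21.65% → 216.48
  chemistry: 327/619 = 52.83% → 528.27
  cs: 45/619 = 7.27% → 72.7
  math: 88/619 = 14.22% → 142.16
  physics: 25/619 = 4.04% → 40.39
Step 3: Verify: sum of allocations ≈ 1000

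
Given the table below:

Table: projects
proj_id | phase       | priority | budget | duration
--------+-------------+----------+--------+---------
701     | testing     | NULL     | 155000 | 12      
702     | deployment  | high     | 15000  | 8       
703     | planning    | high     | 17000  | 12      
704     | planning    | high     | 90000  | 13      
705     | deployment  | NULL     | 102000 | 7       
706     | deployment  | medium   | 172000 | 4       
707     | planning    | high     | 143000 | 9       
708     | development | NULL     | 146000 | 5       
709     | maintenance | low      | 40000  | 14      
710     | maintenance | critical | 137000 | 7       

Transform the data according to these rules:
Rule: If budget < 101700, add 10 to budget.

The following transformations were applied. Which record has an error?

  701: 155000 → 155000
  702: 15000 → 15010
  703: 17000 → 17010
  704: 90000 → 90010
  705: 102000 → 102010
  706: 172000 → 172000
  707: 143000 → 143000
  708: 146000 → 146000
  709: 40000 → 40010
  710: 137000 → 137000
Record 705 has an error. The correct transformed value should be 102000, not 102010.

Step 1: Check each record against the rule
Step 2: Record 705 has budget = 102000
Step 3: Since 102000 >= 101700, the bonus should not have been applied
Step 4: Correct value = 102000, but claimed value = 102010
Conclusion: Record 705 has the error.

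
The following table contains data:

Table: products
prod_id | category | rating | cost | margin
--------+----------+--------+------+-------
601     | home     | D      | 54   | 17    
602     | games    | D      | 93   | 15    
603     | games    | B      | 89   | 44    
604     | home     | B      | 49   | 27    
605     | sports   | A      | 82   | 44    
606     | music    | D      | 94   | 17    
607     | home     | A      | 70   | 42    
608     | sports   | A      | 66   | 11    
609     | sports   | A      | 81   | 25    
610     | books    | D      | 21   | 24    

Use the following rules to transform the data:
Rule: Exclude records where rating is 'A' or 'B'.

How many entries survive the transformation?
4

Step 1: Count records to exclude
  - 4 (A) + 2 (B) = 6 records
Step 2: Total records: 10
Step 3: Remaining = 10 - 6 = 4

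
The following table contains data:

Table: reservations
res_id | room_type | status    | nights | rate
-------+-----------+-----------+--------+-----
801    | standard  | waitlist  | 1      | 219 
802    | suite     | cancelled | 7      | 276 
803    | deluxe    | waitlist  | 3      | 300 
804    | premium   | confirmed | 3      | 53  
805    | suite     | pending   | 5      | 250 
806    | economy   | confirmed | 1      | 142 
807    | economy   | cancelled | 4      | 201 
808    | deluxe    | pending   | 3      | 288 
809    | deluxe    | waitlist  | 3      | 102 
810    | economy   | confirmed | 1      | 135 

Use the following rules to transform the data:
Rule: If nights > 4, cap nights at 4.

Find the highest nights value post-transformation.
4

Step 1: Original maximum nights = 7
Step 2: Apply cap at 4
Step 3: 2 records had nights > 4 and were capped
Step 4: Maximum after transformation = 4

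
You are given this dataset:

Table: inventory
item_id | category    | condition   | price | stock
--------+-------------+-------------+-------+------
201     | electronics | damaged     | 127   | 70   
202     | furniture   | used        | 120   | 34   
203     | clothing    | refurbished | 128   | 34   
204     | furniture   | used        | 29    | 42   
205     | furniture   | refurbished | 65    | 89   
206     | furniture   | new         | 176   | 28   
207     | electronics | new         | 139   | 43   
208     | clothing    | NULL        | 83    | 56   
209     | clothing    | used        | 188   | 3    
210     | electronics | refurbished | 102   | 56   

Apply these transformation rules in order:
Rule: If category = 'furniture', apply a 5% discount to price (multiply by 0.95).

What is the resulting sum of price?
1137.5

Step 1: Records with category = 'furniture' have total price = 390
Step 2: Apply multiplier: 390 × 0.95 = 370.5
Step 3: Other records total: 767
Step 4: Final sum = 370.5 + 767 = 1137.5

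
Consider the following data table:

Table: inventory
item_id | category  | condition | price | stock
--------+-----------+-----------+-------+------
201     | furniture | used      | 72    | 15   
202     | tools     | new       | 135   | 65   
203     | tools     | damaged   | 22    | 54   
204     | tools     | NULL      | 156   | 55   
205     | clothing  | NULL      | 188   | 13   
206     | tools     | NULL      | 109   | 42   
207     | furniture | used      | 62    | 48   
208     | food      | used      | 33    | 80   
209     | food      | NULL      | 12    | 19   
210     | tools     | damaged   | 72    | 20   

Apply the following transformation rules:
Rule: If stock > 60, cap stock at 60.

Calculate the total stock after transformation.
386

Step 1: 2 records have stock > 60
Step 2: These records originally summed to 145
Step 3: After capping: 2 × 60 = 120
Step 4: Unaffected records sum: 266
Step 5: Final sum = 120 + 266 = 386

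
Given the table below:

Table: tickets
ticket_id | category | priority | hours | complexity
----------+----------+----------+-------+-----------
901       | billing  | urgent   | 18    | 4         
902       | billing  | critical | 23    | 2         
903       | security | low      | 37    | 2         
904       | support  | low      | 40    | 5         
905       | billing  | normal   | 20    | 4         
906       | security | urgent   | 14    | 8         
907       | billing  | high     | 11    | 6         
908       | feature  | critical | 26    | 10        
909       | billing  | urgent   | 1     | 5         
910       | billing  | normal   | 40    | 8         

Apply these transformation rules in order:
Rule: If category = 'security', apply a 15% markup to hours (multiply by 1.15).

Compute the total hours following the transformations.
237.65

Step 1: Records with category = 'security' have total hours = 51
Step 2: Apply multiplier: 51 × 1.15 = 58.65
Step 3: Other records total: 179
Step 4: Final sum = 58.65 + 179 = 237.65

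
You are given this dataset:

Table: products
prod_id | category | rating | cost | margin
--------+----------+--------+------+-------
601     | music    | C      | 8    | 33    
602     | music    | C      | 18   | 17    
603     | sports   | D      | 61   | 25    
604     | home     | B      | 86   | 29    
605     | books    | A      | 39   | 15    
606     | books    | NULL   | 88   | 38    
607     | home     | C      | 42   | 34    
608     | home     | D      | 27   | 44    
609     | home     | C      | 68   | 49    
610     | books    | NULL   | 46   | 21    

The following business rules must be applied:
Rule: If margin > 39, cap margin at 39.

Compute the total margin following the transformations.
290

Step 1: 2 records have margin > 39
Step 2: These records originally summed to 93
Step 3: After capping: 2 × 39 = 78
Step 4: Unaffected records sum: 212
Step 5: Final sum = 78 + 212 = 290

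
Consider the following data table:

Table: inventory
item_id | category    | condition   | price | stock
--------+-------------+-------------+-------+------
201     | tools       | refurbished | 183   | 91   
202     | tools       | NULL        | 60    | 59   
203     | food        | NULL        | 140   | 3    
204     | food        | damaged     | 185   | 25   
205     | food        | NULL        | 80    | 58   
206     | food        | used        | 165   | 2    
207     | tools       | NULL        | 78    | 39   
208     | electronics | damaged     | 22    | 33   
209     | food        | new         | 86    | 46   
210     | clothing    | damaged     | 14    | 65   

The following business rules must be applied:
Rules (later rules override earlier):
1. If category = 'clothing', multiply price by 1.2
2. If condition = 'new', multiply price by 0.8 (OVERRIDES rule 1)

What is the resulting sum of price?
998.6

Step 1: Rule 2 takes priority for records with condition = 'new'
  - 1 records: 86 × 0.8 = 68.8
Step 2: Rule 1 applies to remaining records with category = 'clothing'
  - 1 records: 14 × 1.2 = 16.8
Step 3: Other records unchanged: 913
Step 4: Final sum = 68.8 + 16.8 + 913 = 998.6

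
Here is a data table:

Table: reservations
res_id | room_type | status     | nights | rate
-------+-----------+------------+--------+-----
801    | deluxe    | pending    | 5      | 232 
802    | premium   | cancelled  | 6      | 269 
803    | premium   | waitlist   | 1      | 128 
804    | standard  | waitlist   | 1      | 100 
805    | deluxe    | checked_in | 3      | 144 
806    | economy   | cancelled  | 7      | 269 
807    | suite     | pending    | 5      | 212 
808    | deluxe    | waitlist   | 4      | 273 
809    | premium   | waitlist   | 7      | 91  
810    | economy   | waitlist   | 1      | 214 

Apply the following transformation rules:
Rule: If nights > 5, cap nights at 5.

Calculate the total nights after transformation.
35

Step 1: 3 records have nights > 5
Step 2: These records originally summed to 20
Step 3: After capping: 3 × 5 = 15
Step 4: Unaffected records sum: 20
Step 5: Final sum = 15 + 20 = 35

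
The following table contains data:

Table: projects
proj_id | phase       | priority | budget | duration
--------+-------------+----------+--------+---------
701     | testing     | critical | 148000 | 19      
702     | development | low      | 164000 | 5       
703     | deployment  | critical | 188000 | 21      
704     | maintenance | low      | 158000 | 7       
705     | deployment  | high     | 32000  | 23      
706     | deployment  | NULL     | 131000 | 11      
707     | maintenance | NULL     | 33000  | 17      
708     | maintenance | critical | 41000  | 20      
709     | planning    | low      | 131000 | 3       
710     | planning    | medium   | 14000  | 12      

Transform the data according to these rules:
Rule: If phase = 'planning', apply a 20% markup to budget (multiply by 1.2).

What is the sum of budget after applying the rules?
1069000.0

Step 1: Records with phase = 'planning' have total budget = 145000
Step 2: Apply multiplier: 145000 × 1.2 = 174000.0
Step 3: Other records total: 895000
Step 4: Final sum = 174000.0 + 895000 = 1069000.0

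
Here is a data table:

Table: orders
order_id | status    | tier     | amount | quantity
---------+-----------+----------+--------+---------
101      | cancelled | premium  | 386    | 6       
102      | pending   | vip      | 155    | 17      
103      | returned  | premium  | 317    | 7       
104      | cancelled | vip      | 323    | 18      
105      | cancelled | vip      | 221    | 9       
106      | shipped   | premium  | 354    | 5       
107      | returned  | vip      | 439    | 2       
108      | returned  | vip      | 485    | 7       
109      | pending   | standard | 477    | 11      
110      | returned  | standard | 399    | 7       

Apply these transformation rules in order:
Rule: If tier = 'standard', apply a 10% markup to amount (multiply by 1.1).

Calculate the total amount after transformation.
3643.6

Step 1: Records with tier = 'standard' have total amount = 876
Step 2: Apply multiplier: 876 × 1.1 = 963.6
Step 3: Other records total: 2680
Step 4: Final sum = 963.6 + 2680 = 3643.6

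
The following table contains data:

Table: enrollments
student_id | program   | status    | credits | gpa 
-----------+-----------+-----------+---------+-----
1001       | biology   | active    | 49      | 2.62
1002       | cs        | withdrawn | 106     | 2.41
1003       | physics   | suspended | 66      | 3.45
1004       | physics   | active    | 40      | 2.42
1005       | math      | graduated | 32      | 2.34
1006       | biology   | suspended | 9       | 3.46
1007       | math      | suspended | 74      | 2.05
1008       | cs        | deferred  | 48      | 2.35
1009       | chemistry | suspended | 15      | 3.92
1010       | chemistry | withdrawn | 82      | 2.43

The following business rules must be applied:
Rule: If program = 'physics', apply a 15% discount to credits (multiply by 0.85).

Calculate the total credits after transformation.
505.1

Step 1: Records with program = 'physics' have total credits = 106
Step 2: Apply multiplier: 106 × 0.85 = 90.1
Step 3: Other records total: 415
Step 4: Final sum = 90.1 + 415 = 505.1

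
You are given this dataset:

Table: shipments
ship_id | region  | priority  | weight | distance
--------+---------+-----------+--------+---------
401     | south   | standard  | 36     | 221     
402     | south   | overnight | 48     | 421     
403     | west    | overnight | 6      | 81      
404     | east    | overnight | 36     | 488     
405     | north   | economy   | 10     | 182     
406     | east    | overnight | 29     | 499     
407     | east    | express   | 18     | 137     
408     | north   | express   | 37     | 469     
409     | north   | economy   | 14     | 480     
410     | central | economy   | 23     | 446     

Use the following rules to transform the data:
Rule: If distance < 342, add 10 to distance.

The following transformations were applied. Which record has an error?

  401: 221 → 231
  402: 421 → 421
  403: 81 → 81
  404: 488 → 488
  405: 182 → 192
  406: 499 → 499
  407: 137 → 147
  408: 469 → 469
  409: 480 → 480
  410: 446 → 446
Record 403 has an error. The correct transformed value should be 91, not 81.

Step 1: Check each record against the rule
Step 2: Record 403 has distance = 81
Step 3: Since 81 < 342, the bonus should have been applied
Step 4: Correct value = 91, but claimed value = 81
Conclusion: Record 403 has the error.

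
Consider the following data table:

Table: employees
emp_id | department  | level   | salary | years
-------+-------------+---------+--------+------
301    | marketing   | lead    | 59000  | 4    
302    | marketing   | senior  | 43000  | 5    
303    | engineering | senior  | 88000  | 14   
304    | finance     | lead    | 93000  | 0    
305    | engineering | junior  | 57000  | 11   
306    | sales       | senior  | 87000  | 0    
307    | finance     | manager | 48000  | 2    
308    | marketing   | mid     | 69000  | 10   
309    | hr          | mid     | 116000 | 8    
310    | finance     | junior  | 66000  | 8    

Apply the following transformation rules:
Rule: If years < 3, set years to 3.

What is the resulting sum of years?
69

Step 1: 3 records have years < 3
Step 2: These records originally summed to 2
Step 3: After setting to minimum: 3 × 3 = 9
Step 4: Unaffected records sum: 60
Step 5: Final sum = 9 + 60 = 69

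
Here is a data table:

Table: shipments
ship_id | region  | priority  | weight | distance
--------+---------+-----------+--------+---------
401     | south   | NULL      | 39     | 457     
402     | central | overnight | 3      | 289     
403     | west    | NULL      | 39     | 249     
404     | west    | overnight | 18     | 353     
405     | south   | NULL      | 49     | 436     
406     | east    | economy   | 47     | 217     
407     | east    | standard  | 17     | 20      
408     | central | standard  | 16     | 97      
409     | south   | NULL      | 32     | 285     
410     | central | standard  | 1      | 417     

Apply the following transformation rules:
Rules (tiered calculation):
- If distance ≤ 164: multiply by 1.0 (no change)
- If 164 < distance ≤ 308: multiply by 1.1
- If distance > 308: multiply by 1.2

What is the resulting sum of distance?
3256.6

Step 1: Tier 1 (distance ≤ 164): 2 records, sum = 117 × 1.0 = 117.0
Step 2: Tier 2 (164 < distance ≤ 308): 4 records, sum = 1040 × 1.1 = 1144.0
Step 3: Tier 3 (distance > 308): 4 records, sum = 1663 × 1.2 = 1995.6
Step 4: Final sum = 117.0 + 1144.0 + 1995.6 = 3256.6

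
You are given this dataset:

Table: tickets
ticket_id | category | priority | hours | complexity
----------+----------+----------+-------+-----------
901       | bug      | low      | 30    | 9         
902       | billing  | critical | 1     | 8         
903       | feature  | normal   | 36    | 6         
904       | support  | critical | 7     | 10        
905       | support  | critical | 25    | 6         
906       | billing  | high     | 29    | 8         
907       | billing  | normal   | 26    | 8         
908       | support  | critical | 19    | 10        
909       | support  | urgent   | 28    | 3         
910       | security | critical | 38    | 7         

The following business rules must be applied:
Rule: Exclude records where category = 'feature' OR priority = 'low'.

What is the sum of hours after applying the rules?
173

Step 1: Find records where category = 'feature' OR priority = 'low'
Step 2: 2 records match, summing to 66
Step 3: Original sum: 239
Step 4: Remaining sum = 239 - 66 = 173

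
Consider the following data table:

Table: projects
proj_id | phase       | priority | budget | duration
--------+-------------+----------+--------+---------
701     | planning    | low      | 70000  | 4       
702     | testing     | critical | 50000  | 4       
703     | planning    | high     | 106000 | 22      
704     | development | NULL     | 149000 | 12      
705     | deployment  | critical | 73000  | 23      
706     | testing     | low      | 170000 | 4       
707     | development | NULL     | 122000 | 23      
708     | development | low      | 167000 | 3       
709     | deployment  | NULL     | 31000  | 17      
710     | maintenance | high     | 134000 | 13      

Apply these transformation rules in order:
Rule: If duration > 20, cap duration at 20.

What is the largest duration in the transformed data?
20

Step 1: Original maximum duration = 23
Step 2: Apply cap at 20
Step 3: 3 records had duration > 20 and were capped
Step 4: Maximum after transformation = 20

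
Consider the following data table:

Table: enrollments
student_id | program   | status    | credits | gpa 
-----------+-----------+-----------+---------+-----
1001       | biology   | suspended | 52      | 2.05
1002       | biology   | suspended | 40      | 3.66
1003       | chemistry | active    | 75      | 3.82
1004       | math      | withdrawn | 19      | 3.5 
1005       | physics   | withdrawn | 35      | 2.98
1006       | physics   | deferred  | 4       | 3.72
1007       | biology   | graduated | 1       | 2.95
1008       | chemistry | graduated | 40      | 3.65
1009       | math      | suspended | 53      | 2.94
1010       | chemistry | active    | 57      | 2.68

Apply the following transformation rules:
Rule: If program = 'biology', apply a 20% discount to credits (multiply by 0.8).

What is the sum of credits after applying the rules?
357.4

Step 1: Records with program = 'biology' have total credits = 93
Step 2: Apply multiplier: 93 × 0.8 = 74.4
Step 3: Other records total: 283
Step 4: Final sum = 74.4 + 283 = 357.4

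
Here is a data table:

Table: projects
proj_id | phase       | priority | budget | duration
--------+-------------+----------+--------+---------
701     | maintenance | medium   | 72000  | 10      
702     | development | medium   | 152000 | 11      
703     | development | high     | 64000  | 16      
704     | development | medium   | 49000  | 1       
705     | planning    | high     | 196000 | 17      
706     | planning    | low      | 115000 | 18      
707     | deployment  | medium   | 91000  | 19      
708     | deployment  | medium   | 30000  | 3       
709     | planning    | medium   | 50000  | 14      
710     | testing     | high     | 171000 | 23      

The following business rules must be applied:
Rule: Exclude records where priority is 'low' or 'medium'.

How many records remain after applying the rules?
3

Step 1: Count records to exclude
  - 1 (low) + 6 (medium) = 7 records
Step 2: Total records: 10
Step 3: Remaining = 10 - 7 = 3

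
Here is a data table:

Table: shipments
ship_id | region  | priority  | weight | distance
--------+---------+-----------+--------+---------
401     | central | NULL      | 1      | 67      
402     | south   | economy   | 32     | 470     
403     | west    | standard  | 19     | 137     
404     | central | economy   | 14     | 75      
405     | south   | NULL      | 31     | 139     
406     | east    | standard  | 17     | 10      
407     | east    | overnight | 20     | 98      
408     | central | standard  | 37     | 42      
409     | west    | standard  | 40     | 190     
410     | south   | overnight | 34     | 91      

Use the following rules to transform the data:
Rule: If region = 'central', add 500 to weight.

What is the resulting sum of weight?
1745

Step 1: Count records where region = 'central': 3
Step 2: Total bonus added: 3 × 500 = 1500
Step 3: Original sum of weight: 245
Step 4: Final sum = 245 + 1500 = 1745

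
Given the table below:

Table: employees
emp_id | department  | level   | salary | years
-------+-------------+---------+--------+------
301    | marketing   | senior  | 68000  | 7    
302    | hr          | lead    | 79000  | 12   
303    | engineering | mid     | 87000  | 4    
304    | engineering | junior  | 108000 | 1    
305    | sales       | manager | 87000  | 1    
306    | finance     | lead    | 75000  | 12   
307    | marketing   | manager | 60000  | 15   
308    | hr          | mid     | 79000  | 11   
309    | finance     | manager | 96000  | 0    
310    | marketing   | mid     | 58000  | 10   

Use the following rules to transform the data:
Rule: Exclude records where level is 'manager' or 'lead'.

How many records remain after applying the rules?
5

Step 1: Count records to exclude
  - 3 (manager) + 2 (lead) = 5 records
Step 2: Total records: 10
Step 3: Remaining = 10 - 5 = 5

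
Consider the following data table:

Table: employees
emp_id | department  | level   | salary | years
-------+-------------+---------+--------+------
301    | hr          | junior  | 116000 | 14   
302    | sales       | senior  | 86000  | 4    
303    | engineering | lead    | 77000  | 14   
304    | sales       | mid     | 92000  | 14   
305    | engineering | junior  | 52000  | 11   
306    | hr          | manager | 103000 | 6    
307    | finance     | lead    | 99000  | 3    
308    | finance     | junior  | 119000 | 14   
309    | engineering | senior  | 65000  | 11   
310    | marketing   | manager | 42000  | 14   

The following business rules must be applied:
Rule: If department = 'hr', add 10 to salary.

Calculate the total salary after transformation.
851020

Step 1: Count records where department = 'hr': 2
Step 2: Total bonus added: 2 × 10 = 20
Step 3: Original sum of salary: 851000
Step 4: Final sum = 851000 + 20 = 851020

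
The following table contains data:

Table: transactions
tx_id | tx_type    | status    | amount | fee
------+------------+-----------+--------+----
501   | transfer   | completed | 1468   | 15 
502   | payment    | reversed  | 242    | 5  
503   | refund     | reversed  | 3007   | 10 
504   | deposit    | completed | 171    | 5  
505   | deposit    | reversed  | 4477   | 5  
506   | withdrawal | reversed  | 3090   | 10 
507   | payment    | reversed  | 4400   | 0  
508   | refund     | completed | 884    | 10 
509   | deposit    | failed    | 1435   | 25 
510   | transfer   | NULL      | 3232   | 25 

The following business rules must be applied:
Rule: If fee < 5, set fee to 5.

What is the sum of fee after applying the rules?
115

Step 1: 1 records have fee < 5
Step 2: These records originally summed to 0
Step 3: After setting to minimum: 1 × 5 = 5
Step 4: Unaffected records sum: 110
Step 5: Final sum = 5 + 110 = 115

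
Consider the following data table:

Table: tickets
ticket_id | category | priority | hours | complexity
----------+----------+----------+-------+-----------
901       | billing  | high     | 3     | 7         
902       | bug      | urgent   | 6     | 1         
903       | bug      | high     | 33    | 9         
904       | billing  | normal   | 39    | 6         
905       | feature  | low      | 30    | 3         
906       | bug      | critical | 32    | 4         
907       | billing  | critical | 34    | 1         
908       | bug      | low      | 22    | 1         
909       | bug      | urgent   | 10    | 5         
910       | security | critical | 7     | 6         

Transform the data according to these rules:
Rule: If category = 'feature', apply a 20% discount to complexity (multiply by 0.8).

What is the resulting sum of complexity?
42.4

Step 1: Records with category = 'feature' have total complexity = 3
Step 2: Apply multiplier: 3 × 0.8 = 2.4
Step 3: Other records total: 40
Step 4: Final sum = 2.4 + 40 = 42.4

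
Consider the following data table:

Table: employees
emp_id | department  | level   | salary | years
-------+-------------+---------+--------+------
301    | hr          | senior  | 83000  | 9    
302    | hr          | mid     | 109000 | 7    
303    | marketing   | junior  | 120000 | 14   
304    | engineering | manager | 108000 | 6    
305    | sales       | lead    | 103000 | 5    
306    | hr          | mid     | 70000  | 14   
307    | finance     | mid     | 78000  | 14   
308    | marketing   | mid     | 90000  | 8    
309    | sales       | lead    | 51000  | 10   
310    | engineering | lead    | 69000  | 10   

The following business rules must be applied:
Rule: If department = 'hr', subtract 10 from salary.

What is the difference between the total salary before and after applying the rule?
30

Step 1: Original sum of salary = 881000
Step 2: 3 records have department = 'hr'
Step 3: Each affected record changes by -10
Step 4: Total change = 3 × -10 = -30
Step 5: New sum = 881000 + -30 = 880970
Step 6: Difference = |880970 - 881000| = 30
        (Sum decreased by 30)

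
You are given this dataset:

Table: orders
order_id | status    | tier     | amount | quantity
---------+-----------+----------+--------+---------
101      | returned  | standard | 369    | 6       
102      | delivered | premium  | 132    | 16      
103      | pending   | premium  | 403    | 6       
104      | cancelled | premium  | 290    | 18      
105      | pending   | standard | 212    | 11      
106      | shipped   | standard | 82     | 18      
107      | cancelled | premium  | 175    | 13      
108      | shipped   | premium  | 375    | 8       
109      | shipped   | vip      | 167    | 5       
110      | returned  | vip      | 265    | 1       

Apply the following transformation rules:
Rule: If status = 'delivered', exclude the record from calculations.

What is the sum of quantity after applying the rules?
86

Step 1: Identify records where status = 'delivered'
Step 2: The excluded records sum to 16
Step 3: Original total quantity = 102
Step 4: Remaining total = 102 - 16 = 86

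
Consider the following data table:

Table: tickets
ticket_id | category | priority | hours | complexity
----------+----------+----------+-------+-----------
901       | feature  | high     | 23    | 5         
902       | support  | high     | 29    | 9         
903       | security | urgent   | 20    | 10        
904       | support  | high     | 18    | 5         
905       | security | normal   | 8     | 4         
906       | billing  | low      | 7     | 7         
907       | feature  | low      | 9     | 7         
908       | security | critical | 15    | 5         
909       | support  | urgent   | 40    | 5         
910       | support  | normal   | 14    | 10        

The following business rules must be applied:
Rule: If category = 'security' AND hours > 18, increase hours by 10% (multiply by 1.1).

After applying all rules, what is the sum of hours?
185.0

Step 1: Find records where category = 'security' AND hours > 18
Step 2: 1 records match, summing to 20
Step 3: After multiplier: 20 × 1.1 = 22.0
Step 4: Unaffected records sum: 163
Step 5: Final sum = 22.0 + 163 = 185.0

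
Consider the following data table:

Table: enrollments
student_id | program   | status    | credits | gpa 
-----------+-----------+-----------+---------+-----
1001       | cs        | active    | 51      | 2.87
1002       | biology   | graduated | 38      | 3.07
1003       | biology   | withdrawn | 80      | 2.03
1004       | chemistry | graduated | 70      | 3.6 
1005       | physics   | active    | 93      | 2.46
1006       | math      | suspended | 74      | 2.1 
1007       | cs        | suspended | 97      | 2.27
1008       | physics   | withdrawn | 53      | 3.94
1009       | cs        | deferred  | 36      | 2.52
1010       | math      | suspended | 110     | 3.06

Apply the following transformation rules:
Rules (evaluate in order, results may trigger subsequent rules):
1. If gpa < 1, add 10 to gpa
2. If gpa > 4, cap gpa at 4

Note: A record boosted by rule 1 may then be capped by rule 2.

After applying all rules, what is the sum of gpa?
27.92

Step 1: Apply rule 1 to records with gpa < 1
  - 0 records get bonus of 10
  - Of these, 0 records then exceed 4 and get capped
Step 2: Apply rule 2 to records with gpa > 4
  - 0 records (original) are capped
Step 3: Calculate final sum = 27.92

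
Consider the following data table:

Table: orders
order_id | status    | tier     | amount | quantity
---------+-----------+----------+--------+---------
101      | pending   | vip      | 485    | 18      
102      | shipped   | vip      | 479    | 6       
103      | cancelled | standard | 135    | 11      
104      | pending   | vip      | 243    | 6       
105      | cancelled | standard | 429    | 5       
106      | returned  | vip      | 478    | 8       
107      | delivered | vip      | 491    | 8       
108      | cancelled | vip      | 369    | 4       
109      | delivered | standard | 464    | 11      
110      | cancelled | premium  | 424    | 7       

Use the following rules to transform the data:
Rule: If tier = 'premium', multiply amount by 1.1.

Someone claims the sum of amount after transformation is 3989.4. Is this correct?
No, the correct result is 4039.4.

Step 1: Calculate the correct sum after transformation
Step 2: Apply multiplier 1.1 to records where tier = 'premium'
Step 3: Correct result = 4039.4
Step 4: Claimed result = 3989.4
Step 5: 4039.4 ≠ 3989.4
Conclusion: The claimed result is incorrect. The correct answer is 4039.4.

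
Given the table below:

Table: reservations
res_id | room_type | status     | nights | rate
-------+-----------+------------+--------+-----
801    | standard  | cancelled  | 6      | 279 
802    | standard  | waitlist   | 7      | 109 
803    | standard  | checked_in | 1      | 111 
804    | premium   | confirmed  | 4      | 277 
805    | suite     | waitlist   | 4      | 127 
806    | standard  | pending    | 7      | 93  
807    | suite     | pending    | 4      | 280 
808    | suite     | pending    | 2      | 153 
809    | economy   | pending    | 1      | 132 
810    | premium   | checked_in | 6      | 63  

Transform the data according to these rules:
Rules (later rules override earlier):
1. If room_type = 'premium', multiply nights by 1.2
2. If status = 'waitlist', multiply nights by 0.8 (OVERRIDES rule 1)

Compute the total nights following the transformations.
41.8

Step 1: Rule 2 takes priority for records with status = 'waitlist'
  - 2 records: 11 × 0.8 = 8.8
Step 2: Rule 1 applies to remaining records with room_type = 'premium'
  - 2 records: 10 × 1.2 = 12.0
Step 3: Other records unchanged: 21
Step 4: Final sum = 8.8 + 12.0 + 21 = 41.8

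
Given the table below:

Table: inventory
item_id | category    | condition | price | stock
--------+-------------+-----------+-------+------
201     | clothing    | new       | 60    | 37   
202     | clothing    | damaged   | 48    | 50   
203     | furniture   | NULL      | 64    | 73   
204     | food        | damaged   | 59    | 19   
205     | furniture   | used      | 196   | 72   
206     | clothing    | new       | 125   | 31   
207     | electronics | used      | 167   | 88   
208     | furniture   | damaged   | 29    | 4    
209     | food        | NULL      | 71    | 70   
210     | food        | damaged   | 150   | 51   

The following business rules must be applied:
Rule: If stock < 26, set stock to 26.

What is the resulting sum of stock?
524

Step 1: 2 records have stock < 26
Step 2: These records originally summed to 23
Step 3: After setting to minimum: 2 × 26 = 52
Step 4: Unaffected records sum: 472
Step 5: Final sum = 52 + 472 = 524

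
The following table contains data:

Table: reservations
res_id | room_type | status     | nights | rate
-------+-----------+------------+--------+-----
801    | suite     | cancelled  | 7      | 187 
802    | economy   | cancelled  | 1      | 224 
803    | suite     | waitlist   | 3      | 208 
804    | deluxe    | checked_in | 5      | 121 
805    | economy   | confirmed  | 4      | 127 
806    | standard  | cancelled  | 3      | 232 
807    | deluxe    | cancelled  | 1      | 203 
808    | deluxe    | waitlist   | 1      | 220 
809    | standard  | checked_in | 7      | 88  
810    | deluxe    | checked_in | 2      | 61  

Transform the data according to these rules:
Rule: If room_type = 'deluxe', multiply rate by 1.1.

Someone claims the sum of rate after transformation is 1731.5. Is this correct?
Yes, the result is correct.

Step 1: Calculate the correct sum after transformation
Step 2: Apply multiplier 1.1 to records where room_type = 'deluxe'
Step 3: Correct result = 1731.5
Step 4: Claimed result = 1731.5
Step 5: 1731.5 = 1731.5 ✓
Conclusion: The claimed result is correct.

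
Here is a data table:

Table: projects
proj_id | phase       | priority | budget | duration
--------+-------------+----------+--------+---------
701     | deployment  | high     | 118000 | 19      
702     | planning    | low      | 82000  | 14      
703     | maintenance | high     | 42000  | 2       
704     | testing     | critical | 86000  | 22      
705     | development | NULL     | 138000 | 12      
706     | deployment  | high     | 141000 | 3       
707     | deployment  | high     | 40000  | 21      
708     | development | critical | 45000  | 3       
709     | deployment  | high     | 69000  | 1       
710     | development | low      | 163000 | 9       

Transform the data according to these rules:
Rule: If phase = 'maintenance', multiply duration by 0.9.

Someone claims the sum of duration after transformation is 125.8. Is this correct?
No, the correct result is 105.8.

Step 1: Calculate the correct sum after transformation
Step 2: Apply multiplier 0.9 to records where phase = 'maintenance'
Step 3: Correct result = 105.8
Step 4: Claimed result = 125.8
Step 5: 105.8 ≠ 125.8
Conclusion: The claimed result is incorrect. The correct answer is 105.8.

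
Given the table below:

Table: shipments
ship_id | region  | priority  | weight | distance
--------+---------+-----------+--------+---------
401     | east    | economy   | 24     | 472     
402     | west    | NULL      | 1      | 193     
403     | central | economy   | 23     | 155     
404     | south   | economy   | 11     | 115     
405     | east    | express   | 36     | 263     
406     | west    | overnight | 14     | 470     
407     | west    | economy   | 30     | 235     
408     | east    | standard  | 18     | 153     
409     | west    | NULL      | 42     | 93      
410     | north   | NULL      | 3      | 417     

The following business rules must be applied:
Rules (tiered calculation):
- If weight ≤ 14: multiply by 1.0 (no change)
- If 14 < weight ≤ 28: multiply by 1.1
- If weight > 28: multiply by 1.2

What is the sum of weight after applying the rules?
230.1

Step 1: Tier 1 (weight ≤ 14): 4 records, sum = 29 × 1.0 = 29.0
Step 2: Tier 2 (14 < weight ≤ 28): 3 records, sum = 65 × 1.1 = 71.5
Step 3: Tier 3 (weight > 28): 3 records, sum = 108 × 1.2 = 129.6
Step 4: Final sum = 29.0 + 71.5 + 129.6 = 230.1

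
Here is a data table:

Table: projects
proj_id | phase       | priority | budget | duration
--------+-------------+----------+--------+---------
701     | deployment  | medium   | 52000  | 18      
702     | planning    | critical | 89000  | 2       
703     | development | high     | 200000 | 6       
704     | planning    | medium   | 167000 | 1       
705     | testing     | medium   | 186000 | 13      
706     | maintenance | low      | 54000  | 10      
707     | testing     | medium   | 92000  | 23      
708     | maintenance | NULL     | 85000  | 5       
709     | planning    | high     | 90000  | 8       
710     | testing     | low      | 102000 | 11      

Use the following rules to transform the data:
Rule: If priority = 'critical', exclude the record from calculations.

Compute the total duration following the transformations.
95

Step 1: Identify records where priority = 'critical'
Step 2: The excluded records sum to 2
Step 3: Original total duration = 97
Step 4: Remaining total = 97 - 2 = 95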